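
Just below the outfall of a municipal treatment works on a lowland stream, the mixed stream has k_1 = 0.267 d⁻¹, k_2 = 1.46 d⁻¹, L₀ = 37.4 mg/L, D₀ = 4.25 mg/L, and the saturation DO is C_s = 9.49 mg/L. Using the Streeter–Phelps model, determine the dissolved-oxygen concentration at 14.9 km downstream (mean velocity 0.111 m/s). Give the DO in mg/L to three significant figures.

DO ≈ 4.39 mg/L

Travel time t = x/v = 14.9 km / (0.111 m/s) = 14900 m / 0.111 m/s = 134200 s = 1.554 d.
k_1 L₀/(k_2−k_1) = 0.267×37.4/(1.46−0.267) = 9.986/1.193 = 8.370 mg/L.
e^(−k_1 t) = e^(−0.267×1.554) = 0.6605; e^(−k_2 t) = e^(−1.46×1.554) = 0.1035.
D = 8.370 × (0.6605 − 0.1035) + 4.25 × 0.1035 = 4.662 + 0.4398 = 5.102 mg/L.
DO = C_s − D = 9.49 − 5.102 = 4.388 mg/L.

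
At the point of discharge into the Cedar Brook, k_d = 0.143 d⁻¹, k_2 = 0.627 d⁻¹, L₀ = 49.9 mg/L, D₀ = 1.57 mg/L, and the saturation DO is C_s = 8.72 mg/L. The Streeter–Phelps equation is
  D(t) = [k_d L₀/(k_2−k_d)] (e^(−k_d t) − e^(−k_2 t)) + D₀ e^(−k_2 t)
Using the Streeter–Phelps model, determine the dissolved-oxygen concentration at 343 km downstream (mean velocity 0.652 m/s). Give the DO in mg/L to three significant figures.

DO ≈ 2.84 mg/L

Travel time t = x/v = 343 km / (0.652 m/s) = 343000 m / 0.652 m/s = 526100 s = 6.089 d.
k_d L₀/(k_2−k_d) = 0.143×49.9/(0.627−0.143) = 7.136/0.4840 = 14.74 mg/L.
e^(−k_d t) = e^(−0.143×6.089) = 0.4187; e^(−k_2 t) = e^(−0.627×6.089) = 0.02198.
D = 14.74 × (0.4187 − 0.02198) + 1.57 × 0.02198 = 5.848 + 0.03451 = 5.883 mg/L.
DO = C_s − D = 8.72 − 5.883 = 2.837 mg/L.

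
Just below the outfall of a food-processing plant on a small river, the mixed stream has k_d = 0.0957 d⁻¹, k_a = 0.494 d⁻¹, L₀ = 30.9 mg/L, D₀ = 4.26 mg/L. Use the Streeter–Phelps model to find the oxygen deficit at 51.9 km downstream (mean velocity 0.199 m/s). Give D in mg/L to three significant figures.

D ≈ 4.85 mg/L

Travel time t = x/v = 51.9 km / (0.199 m/s) = 51900 m / 0.199 m/s = 260800 s = 3.019 d.
k_d L₀/(k_a−k_d) = 0.0957×30.9/(0.494−0.0957) = 2.957/0.3983 = 7.424 mg/L.
e^(−k_d t) = e^(−0.0957×3.019) = 0.7491; e^(−k_a t) = e^(−0.494×3.019) = 0.2251.
D = 7.424 × (0.7491 − 0.2251) + 4.26 × 0.2251 = 3.890 + 0.9590 = 4.849 mg/L.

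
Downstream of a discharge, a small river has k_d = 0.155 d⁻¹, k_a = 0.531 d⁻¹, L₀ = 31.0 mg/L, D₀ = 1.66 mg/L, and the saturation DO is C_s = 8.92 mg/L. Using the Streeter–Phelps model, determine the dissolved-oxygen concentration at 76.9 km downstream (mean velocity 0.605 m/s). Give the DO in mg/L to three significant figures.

Travel time t = x/v = 76.9 km / (0.605 m/s) = 76900 m / 0.605 m/s = 127100 s = 1.471 d.
k_d L₀/(k_a−k_d) = 0.155×31.0/(0.531−0.155) = 4.805/0.3760 = 12.78 mg/L.
e^(−k_d t) = e^(−0.155×1.471) = 0.7961; e^(−k_a t) = e^(−0.531×1.471) = 0.4579.
D = 12.78 × (0.7961 − 0.4579) + 1.66 × 0.4579 = 4.322 + 0.7601 = 5.082 mg/L.
DO = C_s − D = 8.92 − 5.082 = 3.838 mg/L.

DO ≈ 3.84 mg/L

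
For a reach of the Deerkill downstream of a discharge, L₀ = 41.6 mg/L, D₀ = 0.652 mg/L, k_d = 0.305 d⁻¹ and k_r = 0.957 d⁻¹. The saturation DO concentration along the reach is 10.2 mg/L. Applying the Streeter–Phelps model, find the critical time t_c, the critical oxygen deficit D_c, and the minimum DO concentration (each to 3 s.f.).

t_c = [1/(k_r−k_d)] ln[(k_r/k_d)(1 − D₀(k_r−k_d)/(k_d L₀))]
= [1/(0.957−0.305)] ln[(0.957/0.305)(1 − 0.652×0.6520/(0.305×41.6))]
= (1/0.6520) ln[3.138 × 0.9665] = 1.534 × ln(3.033) = 1.534 × 1.109 = 1.702 d.
L(t_c) = L₀ e^(−k_d t_c) = 41.6 × 0.5951 = 24.76 mg/L, and at the critical point k_r D_c = k_d L, so D_c = (0.305/0.957) × 24.76 = 7.890 mg/L.
Minimum DO = C_s − D_c = 10.2 − 7.890 = 2.310 mg/L.

t_c ≈ 1.70 d; D_c ≈ 7.89 mg/L; min DO ≈ 2.31 mg/L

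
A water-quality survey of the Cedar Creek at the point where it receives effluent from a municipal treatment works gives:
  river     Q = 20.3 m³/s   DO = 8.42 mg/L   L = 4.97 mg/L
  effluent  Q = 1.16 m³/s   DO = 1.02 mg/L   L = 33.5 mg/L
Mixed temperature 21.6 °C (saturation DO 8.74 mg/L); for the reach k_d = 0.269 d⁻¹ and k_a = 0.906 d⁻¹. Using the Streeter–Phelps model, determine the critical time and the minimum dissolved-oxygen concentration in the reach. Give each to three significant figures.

t_c ≈ 1.43 d; minimum DO ≈ 7.42 mg/L

Mixed DO = (20.3×8.42 + 1.16×1.02)/(20.3+1.16) = 172.1/21.46 = 8.020 mg/L.
Mixed L₀ = (20.3×4.97 + 1.16×33.5)/(21.46) = 139.8/21.46 = 6.512 mg/L.
Initial deficit D₀ = C_s − DO₀ = 8.74 − 8.020 = 0.7200 mg/L.
t_c = (1/0.6370) ln[(0.906/0.269)(1 − 0.7200×0.6370/(0.269×6.512))] = 1.570 × ln(2.486) = 1.430 d.
D_c = (0.269/0.906) × 6.512 × e^(−0.269×1.430) = 0.2969 × 6.512 × 0.6807 = 1.316 mg/L.
Minimum DO = 8.74 − 1.316 = 7.424 mg/L.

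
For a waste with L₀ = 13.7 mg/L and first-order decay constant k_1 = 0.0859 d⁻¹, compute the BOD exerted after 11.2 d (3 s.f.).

y ≈ 8.47 mg/L

y_t = L₀(1 − e^(−k_1 t)) = 13.7 × (1 − e^(−0.0859×11.2))
= 13.7 × (1 − 0.3821) = 13.7 × 0.6179 = 8.465 mg/L.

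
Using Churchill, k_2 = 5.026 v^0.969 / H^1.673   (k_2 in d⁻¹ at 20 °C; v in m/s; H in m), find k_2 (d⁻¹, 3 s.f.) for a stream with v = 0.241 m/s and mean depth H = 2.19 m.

k_2 ≈ 0.341 d⁻¹

k_2 = 5.026 × 0.241^0.969 / 2.19^1.673 = 5.026 × 0.2519 / 3.712 = 0.3411 d⁻¹.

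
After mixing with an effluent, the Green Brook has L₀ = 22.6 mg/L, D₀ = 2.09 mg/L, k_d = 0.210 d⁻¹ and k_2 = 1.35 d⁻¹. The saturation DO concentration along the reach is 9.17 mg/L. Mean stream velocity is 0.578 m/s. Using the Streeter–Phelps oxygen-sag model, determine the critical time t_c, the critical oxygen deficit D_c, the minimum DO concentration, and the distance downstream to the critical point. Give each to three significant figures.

t_c ≈ 1.02 d; D_c ≈ 2.84 mg/L; min DO ≈ 6.33 mg/L; x_c ≈ 51.0 km

At the critical point dD/dt = 0, so k_d L₀ e^(−k_d t) = k_2 D. Substituting D(t) from the Streeter–Phelps equation and solving for t gives
t_c = ln[(k_2/k_d)(1 − D₀(k_2−k_d)/(k_d L₀))] / (k_2−k_d).
Here k_2−k_d = 1.140 d⁻¹ and 1 − D₀(k_2−k_d)/(k_d L₀) = 1 − 2.09×1.140/(0.210×22.6) = 0.4980, so
t_c = ln(6.429 × 0.4980) / 1.140 = 1.164 / 1.140 = 1.021 d.
D_c = (k_d/k_2) L₀ e^(−k_d t_c) = (0.210/1.35) × 22.6 × e^(−0.210×1.021) = 0.1556 × 22.6 × 0.8071 = 2.837 mg/L.
Minimum DO = C_s − D_c = 9.17 − 2.837 = 6.333 mg/L.
x_c = v t_c = 0.578 m/s × 1.021 d × 86400 s/d = 50970 m ≈ 51.0 km.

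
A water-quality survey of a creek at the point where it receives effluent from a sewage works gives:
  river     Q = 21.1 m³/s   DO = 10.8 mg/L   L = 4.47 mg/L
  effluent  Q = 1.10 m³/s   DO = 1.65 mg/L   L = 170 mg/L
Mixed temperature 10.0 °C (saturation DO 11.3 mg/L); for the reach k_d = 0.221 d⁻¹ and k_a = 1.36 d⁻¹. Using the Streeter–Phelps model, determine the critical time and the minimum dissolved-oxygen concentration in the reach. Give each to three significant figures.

t_c ≈ 1.16 d; minimum DO ≈ 9.71 mg/L

Mixed DO = (21.1×10.8 + 1.10×1.65)/(21.1+1.10) = 229.7/22.20 = 10.35 mg/L.
Mixed L₀ = (21.1×4.47 + 1.10×170)/(22.20) = 281.3/22.20 = 12.67 mg/L.
Initial deficit D₀ = C_s − DO₀ = 11.3 − 10.35 = 0.9534 mg/L.
t_c = (1/1.139) ln[(1.36/0.221)(1 − 0.9534×1.139/(0.221×12.67))] = 0.8780 × ln(3.768) = 1.165 d.
D_c = (0.221/1.36) × 12.67 × e^(−0.221×1.165) = 0.1625 × 12.67 × 0.7731 = 1.592 mg/L.
Minimum DO = 11.3 − 1.592 = 9.708 mg/L.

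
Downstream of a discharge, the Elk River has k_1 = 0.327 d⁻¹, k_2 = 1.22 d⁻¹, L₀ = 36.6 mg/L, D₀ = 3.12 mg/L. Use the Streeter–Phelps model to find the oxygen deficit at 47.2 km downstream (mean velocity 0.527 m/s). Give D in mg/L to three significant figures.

D ≈ 6.65 mg/L

Travel time t = x/v = 47.2 km / (0.527 m/s) = 47200 m / 0.527 m/s = 89560 s = 1.037 d.
k_1 L₀/(k_2−k_1) = 0.327×36.6/(1.22−0.327) = 11.97/0.8930 = 13.40 mg/L.
e^(−k_1 t) = e^(−0.327×1.037) = 0.7125; e^(−k_2 t) = e^(−1.22×1.037) = 0.2823.
D = 13.40 × (0.7125 − 0.2823) + 3.12 × 0.2823 = 5.765 + 0.8809 = 6.646 mg/L.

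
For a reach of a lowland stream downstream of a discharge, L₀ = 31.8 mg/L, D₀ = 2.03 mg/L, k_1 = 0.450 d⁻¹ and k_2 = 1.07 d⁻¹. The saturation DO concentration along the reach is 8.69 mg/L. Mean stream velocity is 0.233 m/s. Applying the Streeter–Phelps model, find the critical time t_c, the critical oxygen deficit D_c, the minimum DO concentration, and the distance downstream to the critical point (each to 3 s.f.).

At the critical point dD/dt = 0, so k_1 L₀ e^(−k_1 t) = k_2 D. Substituting D(t) from the Streeter–Phelps equation and solving for t gives
t_c = ln[(k_2/k_1)(1 − D₀(k_2−k_1)/(k_1 L₀))] / (k_2−k_1).
Here k_2−k_1 = 0.6200 d⁻¹ and 1 − D₀(k_2−k_1)/(k_1 L₀) = 1 − 2.03×0.6200/(0.450×31.8) = 0.9120, so
t_c = ln(2.378 × 0.9120) / 0.6200 = 0.7741 / 0.6200 = 1.249 d.
D_c = (k_1/k_2) L₀ e^(−k_1 t_c) = (0.450/1.07) × 31.8 × e^(−0.450×1.249) = 0.4206 × 31.8 × 0.5702 = 7.625 mg/L.
Minimum DO = C_s − D_c = 8.69 − 7.625 = 1.065 mg/L.
x_c = v t_c = 0.233 m/s × 1.249 d × 86400 s/d = 25130 m ≈ 25.1 km.

t_c ≈ 1.25 d; D_c ≈ 7.63 mg/L; min DO ≈ 1.06 mg/L; x_c ≈ 25.1 km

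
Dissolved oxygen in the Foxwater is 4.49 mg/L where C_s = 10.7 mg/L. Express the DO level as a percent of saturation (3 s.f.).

42.0 % saturation

% saturation = C/C_s × 100 = 4.49/10.7 × 100 = 42.0 %.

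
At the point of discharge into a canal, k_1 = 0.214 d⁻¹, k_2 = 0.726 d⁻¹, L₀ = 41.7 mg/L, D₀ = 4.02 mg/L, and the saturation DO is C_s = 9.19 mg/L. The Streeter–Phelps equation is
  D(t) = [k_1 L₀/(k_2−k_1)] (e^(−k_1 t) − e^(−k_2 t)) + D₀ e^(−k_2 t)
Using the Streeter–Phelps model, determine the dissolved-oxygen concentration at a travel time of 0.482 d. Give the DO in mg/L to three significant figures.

k_1 L₀/(k_2−k_1) = 0.214×41.7/(0.726−0.214) = 8.924/0.5120 = 17.43 mg/L.
e^(−k_1 t) = e^(−0.214×0.4820) = 0.9020; e^(−k_2 t) = e^(−0.726×0.4820) = 0.7047.
D = 17.43 × (0.9020 − 0.7047) + 4.02 × 0.7047 = 3.438 + 2.833 = 6.271 mg/L.
DO = C_s − D = 9.19 − 6.271 = 2.919 mg/L.

DO ≈ 2.92 mg/L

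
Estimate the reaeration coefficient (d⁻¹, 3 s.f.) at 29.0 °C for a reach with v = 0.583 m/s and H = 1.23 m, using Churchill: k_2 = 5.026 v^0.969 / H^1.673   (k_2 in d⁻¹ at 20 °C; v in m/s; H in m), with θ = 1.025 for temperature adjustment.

k_2 ≈ 2.63 d⁻¹

k_2(20) = 5.026 × 0.583^0.969 / 1.23^1.673 = 5.026 × 0.5928 / 1.414 = 2.107 d⁻¹.
k_2(29.0) = 2.107 × 1.025^(29.0−20) = 2.107 × 1.249 = 2.632 d⁻¹.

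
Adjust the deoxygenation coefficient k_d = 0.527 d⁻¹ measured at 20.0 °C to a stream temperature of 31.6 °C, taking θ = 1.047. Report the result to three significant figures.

k_d ≈ 0.898 d⁻¹

k_d(T₂) = k_d(T₁) · θ^(T₂−T₁) = 0.527 × 1.047^(31.6−20.0)
= 0.527 × 1.047^11.6 = 0.527 × 1.704 = 0.8978 d⁻¹.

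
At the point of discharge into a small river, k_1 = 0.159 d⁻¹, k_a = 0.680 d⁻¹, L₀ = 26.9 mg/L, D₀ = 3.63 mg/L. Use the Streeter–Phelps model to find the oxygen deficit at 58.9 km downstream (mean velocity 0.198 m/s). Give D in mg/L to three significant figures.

Travel time t = x/v = 58.9 km / (0.198 m/s) = 58900 m / 0.198 m/s = 297500 s = 3.443 d.
k_1 L₀/(k_a−k_1) = 0.159×26.9/(0.680−0.159) = 4.277/0.5210 = 8.209 mg/L.
e^(−k_1 t) = e^(−0.159×3.443) = 0.5784; e^(−k_a t) = e^(−0.680×3.443) = 0.09621.
D = 8.209 × (0.5784 − 0.09621) + 3.63 × 0.09621 = 3.959 + 0.3492 = 4.308 mg/L.

D ≈ 4.31 mg/L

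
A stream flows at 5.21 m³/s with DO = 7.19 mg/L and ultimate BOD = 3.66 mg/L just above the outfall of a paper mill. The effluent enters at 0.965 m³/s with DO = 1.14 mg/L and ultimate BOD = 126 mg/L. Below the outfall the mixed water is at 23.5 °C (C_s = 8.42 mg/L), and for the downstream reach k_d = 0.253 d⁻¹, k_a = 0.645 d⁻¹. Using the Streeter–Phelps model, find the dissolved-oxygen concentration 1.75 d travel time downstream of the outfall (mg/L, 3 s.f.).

Mixed DO = (5.21×7.19 + 0.965×1.14)/(5.21+0.965) = 38.56/6.175 = 6.245 mg/L.
Mixed L₀ = (5.21×3.66 + 0.965×126)/(6.175) = 140.7/6.175 = 22.78 mg/L.
Initial deficit D₀ = C_s − DO₀ = 8.42 − 6.245 = 2.175 mg/L.
D(1.75) = [0.253×22.78/(0.645−0.253)](e^(−0.253×1.75) − e^(−0.645×1.75)) + 2.175 e^(−0.645×1.75)
= 14.70 × (0.6423 − 0.3234) + 2.175 × 0.3234 = 5.391 mg/L.
DO = 8.42 − 5.391 = 3.029 mg/L.

DO ≈ 3.03 mg/L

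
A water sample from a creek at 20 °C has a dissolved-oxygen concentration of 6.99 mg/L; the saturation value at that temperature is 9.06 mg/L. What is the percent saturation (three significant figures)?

% saturation = C/C_s × 100 = 6.99/9.06 × 100 = 77.2 %.

77.2 % saturation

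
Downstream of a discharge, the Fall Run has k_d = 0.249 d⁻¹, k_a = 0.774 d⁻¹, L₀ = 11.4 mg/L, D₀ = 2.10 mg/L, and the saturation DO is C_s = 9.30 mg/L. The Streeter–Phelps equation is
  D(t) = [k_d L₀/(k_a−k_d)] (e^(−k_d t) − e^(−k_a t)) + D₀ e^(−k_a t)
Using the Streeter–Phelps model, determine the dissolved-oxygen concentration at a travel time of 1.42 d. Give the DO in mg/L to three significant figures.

DO ≈ 6.61 mg/L

k_d L₀/(k_a−k_d) = 0.249×11.4/(0.774−0.249) = 2.839/0.5250 = 5.407 mg/L.
e^(−k_d t) = e^(−0.249×1.420) = 0.7022; e^(−k_a t) = e^(−0.774×1.420) = 0.3332.
D = 5.407 × (0.7022 − 0.3332) + 2.10 × 0.3332 = 1.995 + 0.6997 = 2.695 mg/L.
DO = C_s − D = 9.30 − 2.695 = 6.605 mg/L.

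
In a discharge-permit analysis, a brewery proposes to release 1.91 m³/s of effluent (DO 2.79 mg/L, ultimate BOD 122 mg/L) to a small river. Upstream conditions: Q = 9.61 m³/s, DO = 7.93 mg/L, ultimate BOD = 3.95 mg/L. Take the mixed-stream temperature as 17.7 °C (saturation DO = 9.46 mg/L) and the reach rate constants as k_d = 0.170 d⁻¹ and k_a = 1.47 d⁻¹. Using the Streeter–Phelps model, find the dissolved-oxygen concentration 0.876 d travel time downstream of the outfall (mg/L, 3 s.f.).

DO ≈ 7.00 mg/L

Mixed DO = (9.61×7.93 + 1.91×2.79)/(9.61+1.91) = 81.54/11.52 = 7.078 mg/L.
Mixed L₀ = (9.61×3.95 + 1.91×122)/(11.52) = 271.0/11.52 = 23.52 mg/L.
Initial deficit D₀ = C_s − DO₀ = 9.46 − 7.078 = 2.382 mg/L.
D(0.876) = [0.170×23.52/(1.47−0.170)](e^(−0.170×0.876) − e^(−1.47×0.876)) + 2.382 e^(−1.47×0.876)
= 3.076 × (0.8616 − 0.2759) + 2.382 × 0.2759 = 2.459 mg/L.
DO = 9.46 − 2.459 = 7.001 mg/L.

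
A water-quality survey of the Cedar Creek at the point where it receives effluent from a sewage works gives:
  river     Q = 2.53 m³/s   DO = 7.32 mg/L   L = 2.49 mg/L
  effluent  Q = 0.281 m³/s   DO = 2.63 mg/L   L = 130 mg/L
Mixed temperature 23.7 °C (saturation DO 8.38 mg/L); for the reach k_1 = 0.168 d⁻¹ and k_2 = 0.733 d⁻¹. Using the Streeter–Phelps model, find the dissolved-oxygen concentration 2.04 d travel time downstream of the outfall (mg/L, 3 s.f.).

DO ≈ 5.84 mg/L

Mixed DO = (2.53×7.32 + 0.281×2.63)/(2.53+0.281) = 19.26/2.811 = 6.851 mg/L.
Mixed L₀ = (2.53×2.49 + 0.281×130)/(2.811) = 42.83/2.811 = 15.24 mg/L.
Initial deficit D₀ = C_s − DO₀ = 8.38 − 6.851 = 1.529 mg/L.
D(2.04) = [0.168×15.24/(0.733−0.168)](e^(−0.168×2.04) − e^(−0.733×2.04)) + 1.529 e^(−0.733×2.04)
= 4.530 × (0.7098 − 0.2242) + 1.529 × 0.2242 = 2.543 mg/L.
DO = 8.38 − 2.543 = 5.837 mg/L.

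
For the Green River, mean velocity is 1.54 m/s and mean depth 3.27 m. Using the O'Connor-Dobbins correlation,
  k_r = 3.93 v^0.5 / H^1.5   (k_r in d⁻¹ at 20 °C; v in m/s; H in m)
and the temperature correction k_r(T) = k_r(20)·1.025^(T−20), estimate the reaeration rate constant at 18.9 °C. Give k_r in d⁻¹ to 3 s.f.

k_r ≈ 0.803 d⁻¹

k_r(20) = 3.93 × 1.54^0.5 / 3.27^1.5 = 3.93 × 1.241 / 5.913 = 0.8248 d⁻¹.
k_r(18.9) = 0.8248 × 1.025^(18.9−20) = 0.8248 × 0.9732 = 0.8027 d⁻¹.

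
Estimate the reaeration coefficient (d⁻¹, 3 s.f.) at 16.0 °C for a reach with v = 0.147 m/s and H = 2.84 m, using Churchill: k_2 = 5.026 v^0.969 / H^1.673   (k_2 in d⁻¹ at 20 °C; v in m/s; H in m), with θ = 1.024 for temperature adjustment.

k_2 ≈ 0.124 d⁻¹

k_2(20) = 5.026 × 0.147^0.969 / 2.84^1.673 = 5.026 × 0.1560 / 5.733 = 0.1368 d⁻¹.
k_2(16.0) = 0.1368 × 1.024^(16.0−20) = 0.1368 × 0.9095 = 0.1244 d⁻¹.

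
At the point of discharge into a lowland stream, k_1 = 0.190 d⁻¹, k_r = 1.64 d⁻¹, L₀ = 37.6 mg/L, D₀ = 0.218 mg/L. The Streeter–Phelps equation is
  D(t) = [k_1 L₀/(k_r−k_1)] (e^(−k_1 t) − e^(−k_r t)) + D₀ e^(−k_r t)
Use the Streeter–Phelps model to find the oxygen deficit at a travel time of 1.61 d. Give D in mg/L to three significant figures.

D ≈ 3.29 mg/L

k_1 L₀/(k_r−k_1) = 0.190×37.6/(1.64−0.190) = 7.144/1.450 = 4.927 mg/L.
e^(−k_1 t) = e^(−0.190×1.610) = 0.7365; e^(−k_r t) = e^(−1.64×1.610) = 0.07133.
D = 4.927 × (0.7365 − 0.07133) + 0.218 × 0.07133 = 3.277 + 0.01555 = 3.293 mg/L.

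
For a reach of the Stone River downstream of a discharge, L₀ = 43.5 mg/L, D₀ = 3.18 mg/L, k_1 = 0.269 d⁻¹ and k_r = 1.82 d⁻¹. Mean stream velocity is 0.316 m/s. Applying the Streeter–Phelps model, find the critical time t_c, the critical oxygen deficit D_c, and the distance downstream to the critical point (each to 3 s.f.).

t_c = [1/(k_r−k_1)] ln[(k_r/k_1)(1 − D₀(k_r−k_1)/(k_1 L₀))]
= [1/(1.82−0.269)] ln[(1.82/0.269)(1 − 3.18×1.551/(0.269×43.5))]
= (1/1.551) ln[6.766 × 0.5785] = 0.6447 × ln(3.914) = 0.6447 × 1.365 = 0.8798 d.
L(t_c) = L₀ e^(−k_1 t_c) = 43.5 × 0.7893 = 34.33 mg/L, and at the critical point k_r D_c = k_1 L, so D_c = (0.269/1.82) × 34.33 = 5.074 mg/L.
x_c = v t_c = 0.316 m/s × 0.8798 d × 86400 s/d = 24020 m ≈ 24.0 km.

t_c ≈ 0.880 d; D_c ≈ 5.07 mg/L; x_c ≈ 24.0 km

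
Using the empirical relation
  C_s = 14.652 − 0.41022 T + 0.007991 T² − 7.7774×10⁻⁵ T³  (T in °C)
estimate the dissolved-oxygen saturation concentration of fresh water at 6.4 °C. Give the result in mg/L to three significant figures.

C_s = 14.652 − 0.41022×6.4 + 0.007991×6.4² − 7.7774×10⁻⁵×6.4³ = 12.33 mg/L.

C_s ≈ 12.3 mg/L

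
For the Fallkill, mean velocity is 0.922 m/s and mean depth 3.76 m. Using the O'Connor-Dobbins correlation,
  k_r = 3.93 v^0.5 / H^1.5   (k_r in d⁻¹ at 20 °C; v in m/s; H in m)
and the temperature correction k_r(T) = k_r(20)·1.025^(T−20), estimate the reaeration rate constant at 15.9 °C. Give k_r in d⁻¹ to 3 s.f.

k_r(20) = 3.93 × 0.922^0.5 / 3.76^1.5 = 3.93 × 0.9602 / 7.291 = 0.5176 d⁻¹.
k_r(15.9) = 0.5176 × 1.025^(15.9−20) = 0.5176 × 0.9037 = 0.4677 d⁻¹.

k_r ≈ 0.468 d⁻¹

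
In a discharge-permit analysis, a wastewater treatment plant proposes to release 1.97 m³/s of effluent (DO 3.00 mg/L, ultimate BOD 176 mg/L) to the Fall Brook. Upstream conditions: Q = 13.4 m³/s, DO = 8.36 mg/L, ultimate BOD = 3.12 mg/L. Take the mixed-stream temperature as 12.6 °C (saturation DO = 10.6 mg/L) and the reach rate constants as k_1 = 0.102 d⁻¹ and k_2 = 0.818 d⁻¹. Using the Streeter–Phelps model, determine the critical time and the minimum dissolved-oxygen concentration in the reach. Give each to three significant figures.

t_c ≈ 0.567 d; minimum DO ≈ 7.63 mg/L

Mixed DO = (13.4×8.36 + 1.97×3.00)/(13.4+1.97) = 117.9/15.37 = 7.673 mg/L.
Mixed L₀ = (13.4×3.12 + 1.97×176)/(15.37) = 388.5/15.37 = 25.28 mg/L.
Initial deficit D₀ = C_s − DO₀ = 10.6 − 7.673 = 2.927 mg/L.
t_c = (1/0.7160) ln[(0.818/0.102)(1 − 2.927×0.7160/(0.102×25.28))] = 1.397 × ln(1.501) = 0.5674 d.
D_c = (0.102/0.818) × 25.28 × e^(−0.102×0.5674) = 0.1247 × 25.28 × 0.9438 = 2.975 mg/L.
Minimum DO = 10.6 − 2.975 = 7.625 mg/L.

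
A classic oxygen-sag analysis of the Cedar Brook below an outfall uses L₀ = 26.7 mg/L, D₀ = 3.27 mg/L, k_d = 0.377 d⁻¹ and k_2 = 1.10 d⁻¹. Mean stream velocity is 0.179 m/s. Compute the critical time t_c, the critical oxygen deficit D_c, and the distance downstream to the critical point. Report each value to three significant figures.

t_c ≈ 1.11 d; D_c ≈ 6.02 mg/L; x_c ≈ 17.2 km

With k_2/k_d = 2.918 and 1 − D₀(k_2−k_d)/(k_d L₀) = 0.7651,
t_c = ln(2.918 × 0.7651) / (1.10 − 0.377) = ln(2.232) / 0.7230 = 0.8031/0.7230 = 1.111 d.
L(t_c) = L₀ e^(−k_d t_c) = 26.7 × 0.6579 = 17.56 mg/L, and at the critical point k_2 D_c = k_d L, so D_c = (0.377/1.10) × 17.56 = 6.020 mg/L.
x_c = v t_c = 0.179 m/s × 1.111 d × 86400 s/d = 17180 m ≈ 17.2 km.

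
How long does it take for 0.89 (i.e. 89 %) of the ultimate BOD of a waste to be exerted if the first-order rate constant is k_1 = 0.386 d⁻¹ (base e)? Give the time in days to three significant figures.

y/L₀ = 1 − e^(−k_1 t) = 0.89 ⇒ e^(−k_1 t) = 0.110
t = −ln(0.110) / 0.386 = 2.207 / 0.386 = 5.718 d.

t ≈ 5.72 d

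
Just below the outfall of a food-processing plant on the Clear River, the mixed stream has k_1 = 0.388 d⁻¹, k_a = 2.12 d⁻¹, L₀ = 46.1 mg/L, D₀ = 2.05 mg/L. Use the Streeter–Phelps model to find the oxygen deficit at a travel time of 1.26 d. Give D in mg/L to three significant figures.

k_1 L₀/(k_a−k_1) = 0.388×46.1/(2.12−0.388) = 17.89/1.732 = 10.33 mg/L.
e^(−k_1 t) = e^(−0.388×1.260) = 0.6133; e^(−k_a t) = e^(−2.12×1.260) = 0.06917.
D = 10.33 × (0.6133 − 0.06917) + 2.05 × 0.06917 = 5.620 + 0.1418 = 5.761 mg/L.

D ≈ 5.76 mg/L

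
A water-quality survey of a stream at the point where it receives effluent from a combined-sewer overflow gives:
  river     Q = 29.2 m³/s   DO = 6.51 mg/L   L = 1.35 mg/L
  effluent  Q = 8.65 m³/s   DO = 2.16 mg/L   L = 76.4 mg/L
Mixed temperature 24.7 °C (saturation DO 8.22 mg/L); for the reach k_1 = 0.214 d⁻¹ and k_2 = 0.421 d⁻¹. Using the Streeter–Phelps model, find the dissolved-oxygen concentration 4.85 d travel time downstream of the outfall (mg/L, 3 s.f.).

DO ≈ 3.58 mg/L

Mixed DO = (29.2×6.51 + 8.65×2.16)/(29.2+8.65) = 208.8/37.85 = 5.516 mg/L.
Mixed L₀ = (29.2×1.35 + 8.65×76.4)/(37.85) = 700.3/37.85 = 18.50 mg/L.
Initial deficit D₀ = C_s − DO₀ = 8.22 − 5.516 = 2.704 mg/L.
D(4.85) = [0.214×18.50/(0.421−0.214)](e^(−0.214×4.85) − e^(−0.421×4.85)) + 2.704 e^(−0.421×4.85)
= 19.13 × (0.3542 − 0.1298) + 2.704 × 0.1298 = 4.643 mg/L.
DO = 8.22 − 4.643 = 3.577 mg/L.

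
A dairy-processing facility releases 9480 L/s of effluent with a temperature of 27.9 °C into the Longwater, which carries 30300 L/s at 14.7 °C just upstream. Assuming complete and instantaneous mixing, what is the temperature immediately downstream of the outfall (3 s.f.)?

Flow-weighted mixing: C = (Q_r C_r + Q_w C_w)/(Q_r + Q_w)
= (30300×14.7 + 9480×27.9)/(30300 + 9480) = 709900/39780 = 17.85 °C.

17.8 °C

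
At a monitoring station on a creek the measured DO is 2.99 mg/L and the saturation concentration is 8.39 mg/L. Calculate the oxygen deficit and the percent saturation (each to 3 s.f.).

D ≈ 5.40 mg/L; 35.6 % saturation

D = C_s − C = 8.39 − 2.99 = 5.40 mg/L.
% saturation = 2.99/8.39 × 100 = 35.6 %.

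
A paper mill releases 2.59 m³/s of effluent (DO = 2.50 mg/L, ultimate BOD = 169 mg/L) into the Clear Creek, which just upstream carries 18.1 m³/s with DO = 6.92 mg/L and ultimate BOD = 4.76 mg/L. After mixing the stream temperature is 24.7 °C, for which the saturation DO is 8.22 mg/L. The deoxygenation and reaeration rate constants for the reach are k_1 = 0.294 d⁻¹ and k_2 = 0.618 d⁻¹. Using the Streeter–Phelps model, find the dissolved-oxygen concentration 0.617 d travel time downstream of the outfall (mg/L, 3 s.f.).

DO ≈ 3.48 mg/L

Mixed DO = (18.1×6.92 + 2.59×2.50)/(18.1+2.59) = 131.7/20.69 = 6.367 mg/L.
Mixed L₀ = (18.1×4.76 + 2.59×169)/(20.69) = 523.9/20.69 = 25.32 mg/L.
Initial deficit D₀ = C_s − DO₀ = 8.22 − 6.367 = 1.853 mg/L.
D(0.617) = [0.294×25.32/(0.618−0.294)](e^(−0.294×0.617) − e^(−0.618×0.617)) + 1.853 e^(−0.618×0.617)
= 22.98 × (0.8341 − 0.6830) + 1.853 × 0.6830 = 4.738 mg/L.
DO = 8.22 − 4.738 = 3.482 mg/L.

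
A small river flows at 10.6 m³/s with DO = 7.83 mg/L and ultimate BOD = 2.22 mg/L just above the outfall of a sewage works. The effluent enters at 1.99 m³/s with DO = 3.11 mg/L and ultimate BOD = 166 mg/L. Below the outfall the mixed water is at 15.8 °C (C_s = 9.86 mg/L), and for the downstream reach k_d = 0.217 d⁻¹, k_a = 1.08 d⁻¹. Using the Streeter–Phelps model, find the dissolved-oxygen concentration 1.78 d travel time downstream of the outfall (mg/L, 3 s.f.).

DO ≈ 5.68 mg/L

Mixed DO = (10.6×7.83 + 1.99×3.11)/(10.6+1.99) = 89.19/12.59 = 7.084 mg/L.
Mixed L₀ = (10.6×2.22 + 1.99×166)/(12.59) = 353.9/12.59 = 28.11 mg/L.
Initial deficit D₀ = C_s − DO₀ = 9.86 − 7.084 = 2.776 mg/L.
D(1.78) = [0.217×28.11/(1.08−0.217)](e^(−0.217×1.78) − e^(−1.08×1.78)) + 2.776 e^(−1.08×1.78)
= 7.068 × (0.6796 − 0.1463) + 2.776 × 0.1463 = 4.175 mg/L.
DO = 9.86 − 4.175 = 5.685 mg/L.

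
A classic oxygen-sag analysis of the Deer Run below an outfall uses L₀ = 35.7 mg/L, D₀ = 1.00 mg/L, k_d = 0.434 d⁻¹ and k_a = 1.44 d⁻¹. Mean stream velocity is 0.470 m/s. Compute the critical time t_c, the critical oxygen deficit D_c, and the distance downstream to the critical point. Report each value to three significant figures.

t_c ≈ 1.13 d; D_c ≈ 6.60 mg/L; x_c ≈ 45.7 km

With k_a/k_d = 3.318 and 1 − D₀(k_a−k_d)/(k_d L₀) = 0.9351,
t_c = ln(3.318 × 0.9351) / (1.44 − 0.434) = ln(3.103) / 1.006 = 1.132/1.006 = 1.125 d.
D_c = (k_d/k_a) L₀ e^(−k_d t_c) = (0.434/1.44) × 35.7 × e^(−0.434×1.125) = 0.3014 × 35.7 × 0.6136 = 6.602 mg/L.
x_c = v t_c = 0.470 m/s × 1.125 d × 86400 s/d = 45700 m ≈ 45.7 km.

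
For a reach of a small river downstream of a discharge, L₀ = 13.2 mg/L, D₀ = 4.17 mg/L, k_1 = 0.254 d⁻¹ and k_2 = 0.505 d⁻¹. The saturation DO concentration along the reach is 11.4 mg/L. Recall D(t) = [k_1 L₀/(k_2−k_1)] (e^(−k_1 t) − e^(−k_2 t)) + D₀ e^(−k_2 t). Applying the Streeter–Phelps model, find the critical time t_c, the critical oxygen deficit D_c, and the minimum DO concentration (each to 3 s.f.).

t_c = [1/(k_2−k_1)] ln[(k_2/k_1)(1 − D₀(k_2−k_1)/(k_1 L₀))]
= [1/(0.505−0.254)] ln[(0.505/0.254)(1 − 4.17×0.2510/(0.254×13.2))]
= (1/0.2510) ln[1.988 × 0.6878] = 3.984 × ln(1.368) = 3.984 × 0.3130 = 1.247 d.
D_c = (k_1/k_2) L₀ e^(−k_1 t_c) = (0.254/0.505) × 13.2 × e^(−0.254×1.247) = 0.5030 × 13.2 × 0.7285 = 4.837 mg/L.
Minimum DO = C_s − D_c = 11.4 − 4.837 = 6.563 mg/L.

t_c ≈ 1.25 d; D_c ≈ 4.84 mg/L; min DO ≈ 6.56 mg/L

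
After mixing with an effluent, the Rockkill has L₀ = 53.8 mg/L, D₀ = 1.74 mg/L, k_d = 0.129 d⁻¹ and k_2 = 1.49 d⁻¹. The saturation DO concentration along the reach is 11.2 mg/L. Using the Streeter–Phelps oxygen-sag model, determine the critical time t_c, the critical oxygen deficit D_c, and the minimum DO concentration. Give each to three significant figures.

t_c ≈ 1.49 d; D_c ≈ 3.84 mg/L; min DO ≈ 7.36 mg/L

At the critical point dD/dt = 0, so k_d L₀ e^(−k_d t) = k_2 D. Substituting D(t) from the Streeter–Phelps equation and solving for t gives
t_c = ln[(k_2/k_d)(1 − D₀(k_2−k_d)/(k_d L₀))] / (k_2−k_d).
Here k_2−k_d = 1.361 d⁻¹ and 1 − D₀(k_2−k_d)/(k_d L₀) = 1 − 1.74×1.361/(0.129×53.8) = 0.6588, so
t_c = ln(11.55 × 0.6588) / 1.361 = 2.029 / 1.361 = 1.491 d.
L(t_c) = L₀ e^(−k_d t_c) = 53.8 × 0.8250 = 44.39 mg/L, and at the critical point k_2 D_c = k_d L, so D_c = (0.129/1.49) × 44.39 = 3.843 mg/L.
Minimum DO = C_s − D_c = 11.2 − 3.843 = 7.357 mg/L.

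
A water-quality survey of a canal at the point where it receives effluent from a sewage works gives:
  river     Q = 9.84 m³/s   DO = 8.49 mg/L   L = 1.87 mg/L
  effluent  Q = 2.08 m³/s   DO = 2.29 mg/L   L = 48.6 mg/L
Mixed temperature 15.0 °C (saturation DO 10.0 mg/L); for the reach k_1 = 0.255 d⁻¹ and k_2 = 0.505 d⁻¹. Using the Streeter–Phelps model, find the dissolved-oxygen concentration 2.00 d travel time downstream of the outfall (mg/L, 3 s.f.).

Mixed DO = (9.84×8.49 + 2.08×2.29)/(9.84+2.08) = 88.30/11.92 = 7.408 mg/L.
Mixed L₀ = (9.84×1.87 + 2.08×48.6)/(11.92) = 119.5/11.92 = 10.02 mg/L.
Initial deficit D₀ = C_s − DO₀ = 10.0 − 7.408 = 2.592 mg/L.
D(2.00) = [0.255×10.02/(0.505−0.255)](e^(−0.255×2.00) − e^(−0.505×2.00)) + 2.592 e^(−0.505×2.00)
= 10.22 × (0.6005 − 0.3642) + 2.592 × 0.3642 = 3.360 mg/L.
DO = 10.0 − 3.360 = 6.640 mg/L.

DO ≈ 6.64 mg/L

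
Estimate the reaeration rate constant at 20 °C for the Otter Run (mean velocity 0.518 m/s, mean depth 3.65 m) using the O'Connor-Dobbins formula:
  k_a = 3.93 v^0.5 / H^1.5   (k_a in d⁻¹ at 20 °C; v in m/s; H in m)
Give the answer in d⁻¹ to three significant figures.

k_a = 3.93 × 0.518^0.5 / 3.65^1.5 = 3.93 × 0.7197 / 6.973 = 0.4056 d⁻¹.

k_a ≈ 0.406 d⁻¹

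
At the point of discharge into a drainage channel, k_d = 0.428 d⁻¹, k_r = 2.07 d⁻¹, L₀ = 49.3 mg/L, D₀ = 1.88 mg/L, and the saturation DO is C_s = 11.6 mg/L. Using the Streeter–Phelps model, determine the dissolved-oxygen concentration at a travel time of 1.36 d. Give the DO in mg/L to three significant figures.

DO ≈ 5.08 mg/L

k_d L₀/(k_r−k_d) = 0.428×49.3/(2.07−0.428) = 21.10/1.642 = 12.85 mg/L.
e^(−k_d t) = e^(−0.428×1.360) = 0.5587; e^(−k_r t) = e^(−2.07×1.360) = 0.05989.
D = 12.85 × (0.5587 − 0.05989) + 1.88 × 0.05989 = 6.410 + 0.1126 = 6.523 mg/L.
DO = C_s − D = 11.6 − 6.523 = 5.077 mg/L.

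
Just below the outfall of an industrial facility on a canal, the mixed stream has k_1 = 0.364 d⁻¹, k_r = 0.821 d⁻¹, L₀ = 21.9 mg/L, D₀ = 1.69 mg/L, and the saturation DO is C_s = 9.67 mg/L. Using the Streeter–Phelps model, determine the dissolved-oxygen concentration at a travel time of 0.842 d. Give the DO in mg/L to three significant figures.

DO ≈ 4.72 mg/L

k_1 L₀/(k_r−k_1) = 0.364×21.9/(0.821−0.364) = 7.972/0.4570 = 17.44 mg/L.
e^(−k_1 t) = e^(−0.364×0.8420) = 0.7360; e^(−k_r t) = e^(−0.821×0.8420) = 0.5009.
D = 17.44 × (0.7360 − 0.5009) + 1.69 × 0.5009 = 4.101 + 0.8466 = 4.947 mg/L.
DO = C_s − D = 9.67 − 4.947 = 4.723 mg/L.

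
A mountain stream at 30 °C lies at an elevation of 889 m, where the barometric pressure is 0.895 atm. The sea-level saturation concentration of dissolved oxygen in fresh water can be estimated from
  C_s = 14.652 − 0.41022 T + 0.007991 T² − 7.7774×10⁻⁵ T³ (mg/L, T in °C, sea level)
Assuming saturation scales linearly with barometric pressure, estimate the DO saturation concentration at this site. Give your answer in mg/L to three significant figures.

C_s ≈ 6.66 mg/L

At sea level: C_s = 14.652 − 0.41022×30 + 0.007991×30² − 7.7774×10⁻⁵×30³ = 7.437 mg/L.
Pressure correction: C_s' = 7.437 × 0.895 = 6.656 mg/L.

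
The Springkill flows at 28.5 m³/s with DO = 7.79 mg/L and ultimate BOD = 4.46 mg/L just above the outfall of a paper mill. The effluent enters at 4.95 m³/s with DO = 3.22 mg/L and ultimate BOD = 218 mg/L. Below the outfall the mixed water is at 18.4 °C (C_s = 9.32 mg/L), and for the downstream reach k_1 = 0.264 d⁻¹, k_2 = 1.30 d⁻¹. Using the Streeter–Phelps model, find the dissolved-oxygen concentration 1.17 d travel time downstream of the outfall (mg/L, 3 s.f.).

DO ≈ 4.10 mg/L

Mixed DO = (28.5×7.79 + 4.95×3.22)/(28.5+4.95) = 238.0/33.45 = 7.114 mg/L.
Mixed L₀ = (28.5×4.46 + 4.95×218)/(33.45) = 1206/33.45 = 36.06 mg/L.
Initial deficit D₀ = C_s − DO₀ = 9.32 − 7.114 = 2.206 mg/L.
D(1.17) = [0.264×36.06/(1.30−0.264)](e^(−0.264×1.17) − e^(−1.30×1.17)) + 2.206 e^(−1.30×1.17)
= 9.189 × (0.7343 − 0.2185) + 2.206 × 0.2185 = 5.222 mg/L.
DO = 9.32 − 5.222 = 4.098 mg/L.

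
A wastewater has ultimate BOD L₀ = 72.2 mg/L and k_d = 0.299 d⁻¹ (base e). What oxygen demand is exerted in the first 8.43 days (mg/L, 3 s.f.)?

y_t = L₀(1 − e^(−k_d t)) = 72.2 × (1 − e^(−0.299×8.43))
= 72.2 × (1 − 0.08041) = 72.2 × 0.9196 = 66.39 mg/L.

y ≈ 66.4 mg/L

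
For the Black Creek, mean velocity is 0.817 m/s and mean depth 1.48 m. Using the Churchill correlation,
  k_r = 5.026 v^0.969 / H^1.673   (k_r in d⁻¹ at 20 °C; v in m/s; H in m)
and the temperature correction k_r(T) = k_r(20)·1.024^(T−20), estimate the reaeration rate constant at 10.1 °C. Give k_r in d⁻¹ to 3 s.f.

k_r ≈ 1.70 d⁻¹

k_r(20) = 5.026 × 0.817^0.969 / 1.48^1.673 = 5.026 × 0.8221 / 1.927 = 2.144 d⁻¹.
k_r(10.1) = 2.144 × 1.024^(10.1−20) = 2.144 × 0.7907 = 1.696 d⁻¹.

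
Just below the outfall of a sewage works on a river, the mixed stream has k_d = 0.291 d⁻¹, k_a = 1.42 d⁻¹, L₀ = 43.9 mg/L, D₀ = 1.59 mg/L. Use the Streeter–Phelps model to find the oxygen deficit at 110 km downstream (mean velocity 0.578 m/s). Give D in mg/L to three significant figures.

D ≈ 5.53 mg/L

Travel time t = x/v = 110 km / (0.578 m/s) = 110000 m / 0.578 m/s = 190300 s = 2.203 d.
k_d L₀/(k_a−k_d) = 0.291×43.9/(1.42−0.291) = 12.77/1.129 = 11.32 mg/L.
e^(−k_d t) = e^(−0.291×2.203) = 0.5268; e^(−k_a t) = e^(−1.42×2.203) = 0.04381.
D = 11.32 × (0.5268 − 0.04381) + 1.59 × 0.04381 = 5.465 + 0.06966 = 5.534 mg/L.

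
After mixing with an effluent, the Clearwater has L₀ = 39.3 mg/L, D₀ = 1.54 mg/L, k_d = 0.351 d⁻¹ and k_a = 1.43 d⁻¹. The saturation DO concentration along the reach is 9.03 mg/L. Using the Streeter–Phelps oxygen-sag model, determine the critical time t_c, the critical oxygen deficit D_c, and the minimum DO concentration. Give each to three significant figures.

t_c ≈ 1.18 d; D_c ≈ 6.37 mg/L; min DO ≈ 2.66 mg/L

t_c = [1/(k_a−k_d)] ln[(k_a/k_d)(1 − D₀(k_a−k_d)/(k_d L₀))]
= [1/(1.43−0.351)] ln[(1.43/0.351)(1 − 1.54×1.079/(0.351×39.3))]
= (1/1.079) ln[4.074 × 0.8795] = 0.9268 × ln(3.583) = 0.9268 × 1.276 = 1.183 d.
L(t_c) = L₀ e^(−k_d t_c) = 39.3 × 0.6602 = 25.95 mg/L, and at the critical point k_a D_c = k_d L, so D_c = (0.351/1.43) × 25.95 = 6.369 mg/L.
Minimum DO = C_s − D_c = 9.03 − 6.369 = 2.661 mg/L.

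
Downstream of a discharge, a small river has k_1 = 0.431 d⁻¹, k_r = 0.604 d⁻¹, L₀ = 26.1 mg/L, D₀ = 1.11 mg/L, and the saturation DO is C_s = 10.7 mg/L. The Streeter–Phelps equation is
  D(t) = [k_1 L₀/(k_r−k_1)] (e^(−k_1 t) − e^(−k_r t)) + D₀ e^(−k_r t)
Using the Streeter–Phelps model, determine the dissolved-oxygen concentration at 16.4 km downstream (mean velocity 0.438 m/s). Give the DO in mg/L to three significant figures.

Travel time t = x/v = 16.4 km / (0.438 m/s) = 16400 m / 0.438 m/s = 37440 s = 0.4334 d.
k_1 L₀/(k_r−k_1) = 0.431×26.1/(0.604−0.431) = 11.25/0.1730 = 65.02 mg/L.
e^(−k_1 t) = e^(−0.431×0.4334) = 0.8296; e^(−k_r t) = e^(−0.604×0.4334) = 0.7697.
D = 65.02 × (0.8296 − 0.7697) + 1.11 × 0.7697 = 3.897 + 0.8544 = 4.751 mg/L.
DO = C_s − D = 10.7 − 4.751 = 5.949 mg/L.

DO ≈ 5.95 mg/L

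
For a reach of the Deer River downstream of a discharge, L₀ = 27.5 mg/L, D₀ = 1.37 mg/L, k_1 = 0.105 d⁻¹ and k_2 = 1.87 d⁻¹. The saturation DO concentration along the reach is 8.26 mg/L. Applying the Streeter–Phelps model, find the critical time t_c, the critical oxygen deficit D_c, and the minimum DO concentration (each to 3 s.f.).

At the critical point dD/dt = 0, so k_1 L₀ e^(−k_1 t) = k_2 D. Substituting D(t) from the Streeter–Phelps equation and solving for t gives
t_c = ln[(k_2/k_1)(1 − D₀(k_2−k_1)/(k_1 L₀))] / (k_2−k_1).
Here k_2−k_1 = 1.765 d⁻¹ and 1 − D₀(k_2−k_1)/(k_1 L₀) = 1 − 1.37×1.765/(0.105×27.5) = 0.1626, so
t_c = ln(17.81 × 0.1626) / 1.765 = 1.063 / 1.765 = 0.6024 d.
D_c = (k_1/k_2) L₀ e^(−k_1 t_c) = (0.105/1.87) × 27.5 × e^(−0.105×0.6024) = 0.05615 × 27.5 × 0.9387 = 1.449 mg/L.
Minimum DO = C_s − D_c = 8.26 − 1.449 = 6.811 mg/L.

t_c ≈ 0.602 d; D_c ≈ 1.45 mg/L; min DO ≈ 6.81 mg/L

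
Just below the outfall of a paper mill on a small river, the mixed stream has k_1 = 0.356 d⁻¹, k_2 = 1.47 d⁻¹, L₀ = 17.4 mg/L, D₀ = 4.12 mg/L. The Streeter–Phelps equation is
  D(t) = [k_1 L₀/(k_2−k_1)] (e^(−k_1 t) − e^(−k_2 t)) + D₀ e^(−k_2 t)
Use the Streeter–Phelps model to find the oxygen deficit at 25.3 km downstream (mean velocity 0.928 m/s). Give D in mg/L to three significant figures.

D ≈ 4.06 mg/L

Travel time t = x/v = 25.3 km / (0.928 m/s) = 25300 m / 0.928 m/s = 27260 s = 0.3155 d.
k_1 L₀/(k_2−k_1) = 0.356×17.4/(1.47−0.356) = 6.194/1.114 = 5.561 mg/L.
e^(−k_1 t) = e^(−0.356×0.3155) = 0.8937; e^(−k_2 t) = e^(−1.47×0.3155) = 0.6289.
D = 5.561 × (0.8937 − 0.6289) + 4.12 × 0.6289 = 1.473 + 2.591 = 4.064 mg/L.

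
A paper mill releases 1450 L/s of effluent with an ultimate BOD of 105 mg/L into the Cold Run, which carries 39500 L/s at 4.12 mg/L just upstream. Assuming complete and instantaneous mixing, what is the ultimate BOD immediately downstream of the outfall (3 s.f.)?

Flow-weighted mixing: C = (Q_r C_r + Q_w C_w)/(Q_r + Q_w)
= (39500×4.12 + 1450×105)/(39500 + 1450) = 315000/40950 = 7.692 mg/L.

7.69 mg/L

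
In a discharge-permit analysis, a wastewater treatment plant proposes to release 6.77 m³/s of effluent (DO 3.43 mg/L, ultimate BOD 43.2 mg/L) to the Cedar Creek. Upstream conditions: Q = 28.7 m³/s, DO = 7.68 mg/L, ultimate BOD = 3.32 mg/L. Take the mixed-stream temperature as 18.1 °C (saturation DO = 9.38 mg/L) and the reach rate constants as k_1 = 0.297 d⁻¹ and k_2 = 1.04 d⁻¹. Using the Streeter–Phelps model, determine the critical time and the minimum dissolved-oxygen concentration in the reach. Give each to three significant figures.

Mixed DO = (28.7×7.68 + 6.77×3.43)/(28.7+6.77) = 243.6/35.47 = 6.869 mg/L.
Mixed L₀ = (28.7×3.32 + 6.77×43.2)/(35.47) = 387.7/35.47 = 10.93 mg/L.
Initial deficit D₀ = C_s − DO₀ = 9.38 − 6.869 = 2.511 mg/L.
t_c = (1/0.7430) ln[(1.04/0.297)(1 − 2.511×0.7430/(0.297×10.93))] = 1.346 × ln(1.489) = 0.5361 d.
D_c = (0.297/1.04) × 10.93 × e^(−0.297×0.5361) = 0.2856 × 10.93 × 0.8528 = 2.662 mg/L.
Minimum DO = 9.38 − 2.662 = 6.718 mg/L.

t_c ≈ 0.536 d; minimum DO ≈ 6.72 mg/L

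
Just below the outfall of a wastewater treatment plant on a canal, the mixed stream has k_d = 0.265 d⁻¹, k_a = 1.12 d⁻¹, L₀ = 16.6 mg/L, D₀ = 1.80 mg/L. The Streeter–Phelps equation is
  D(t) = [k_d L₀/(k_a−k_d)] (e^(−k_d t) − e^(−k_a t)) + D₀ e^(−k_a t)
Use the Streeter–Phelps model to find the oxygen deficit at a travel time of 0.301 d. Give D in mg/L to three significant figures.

k_d L₀/(k_a−k_d) = 0.265×16.6/(1.12−0.265) = 4.399/0.8550 = 5.145 mg/L.
e^(−k_d t) = e^(−0.265×0.3010) = 0.9233; e^(−k_a t) = e^(−1.12×0.3010) = 0.7138.
D = 5.145 × (0.9233 − 0.7138) + 1.80 × 0.7138 = 1.078 + 1.285 = 2.363 mg/L.

D ≈ 2.36 mg/L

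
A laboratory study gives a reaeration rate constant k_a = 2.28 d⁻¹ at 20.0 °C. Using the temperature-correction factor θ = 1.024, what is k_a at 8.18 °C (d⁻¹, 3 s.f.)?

k_a(T₂) = k_a(T₁) · θ^(T₂−T₁) = 2.28 × 1.024^(8.18−20.0)
= 2.28 × 1.024^-11.8 = 2.28 × 0.7555 = 1.723 d⁻¹.

k_a ≈ 1.72 d⁻¹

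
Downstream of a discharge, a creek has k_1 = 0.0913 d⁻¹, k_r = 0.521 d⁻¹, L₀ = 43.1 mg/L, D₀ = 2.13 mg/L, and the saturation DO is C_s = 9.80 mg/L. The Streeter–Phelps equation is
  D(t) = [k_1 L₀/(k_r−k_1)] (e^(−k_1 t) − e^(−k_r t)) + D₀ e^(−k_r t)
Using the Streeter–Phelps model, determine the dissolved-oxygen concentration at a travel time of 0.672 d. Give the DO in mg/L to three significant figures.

DO ≈ 6.14 mg/L

k_1 L₀/(k_r−k_1) = 0.0913×43.1/(0.521−0.0913) = 3.935/0.4297 = 9.158 mg/L.
e^(−k_1 t) = e^(−0.0913×0.6720) = 0.9405; e^(−k_r t) = e^(−0.521×0.6720) = 0.7046.
D = 9.158 × (0.9405 − 0.7046) + 2.13 × 0.7046 = 2.160 + 1.501 = 3.661 mg/L.
DO = C_s − D = 9.80 − 3.661 = 6.139 mg/L.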